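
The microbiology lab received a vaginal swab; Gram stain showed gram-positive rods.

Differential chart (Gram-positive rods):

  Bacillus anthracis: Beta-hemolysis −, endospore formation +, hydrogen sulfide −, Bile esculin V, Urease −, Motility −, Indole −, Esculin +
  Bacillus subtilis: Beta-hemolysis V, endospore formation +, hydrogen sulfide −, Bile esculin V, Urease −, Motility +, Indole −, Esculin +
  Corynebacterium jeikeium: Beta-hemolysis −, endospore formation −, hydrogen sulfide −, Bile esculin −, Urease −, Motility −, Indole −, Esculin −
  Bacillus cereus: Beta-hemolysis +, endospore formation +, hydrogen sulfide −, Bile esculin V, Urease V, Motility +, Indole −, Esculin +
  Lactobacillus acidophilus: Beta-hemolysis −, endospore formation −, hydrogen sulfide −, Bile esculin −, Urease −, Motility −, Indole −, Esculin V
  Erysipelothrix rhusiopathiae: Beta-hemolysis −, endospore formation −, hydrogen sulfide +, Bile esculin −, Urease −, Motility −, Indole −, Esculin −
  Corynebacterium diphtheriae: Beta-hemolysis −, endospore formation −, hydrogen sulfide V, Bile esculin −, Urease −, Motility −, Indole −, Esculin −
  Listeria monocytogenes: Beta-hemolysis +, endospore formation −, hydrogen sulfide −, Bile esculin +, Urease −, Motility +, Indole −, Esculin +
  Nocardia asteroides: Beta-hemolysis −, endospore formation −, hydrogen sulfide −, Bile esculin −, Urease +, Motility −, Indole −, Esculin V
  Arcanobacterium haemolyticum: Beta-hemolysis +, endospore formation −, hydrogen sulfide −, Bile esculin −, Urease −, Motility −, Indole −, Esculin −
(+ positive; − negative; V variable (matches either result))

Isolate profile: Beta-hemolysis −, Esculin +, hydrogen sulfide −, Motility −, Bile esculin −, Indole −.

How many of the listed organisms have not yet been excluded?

Bile esculin −: excludes Listeria monocytogenes — 9 left.
hydrogen sulfide −: excludes Erysipelothrix rhusiopathiae — 8 left.
Indole −: all 8 remaining candidates are consistent.
Motility −: excludes Bacillus subtilis, Bacillus cereus — 6 left.
Beta-hemolysis −: excludes Arcanobacterium haemolyticum — 5 left.
Esculin +: excludes Corynebacterium jeikeium, Corynebacterium diphtheriae — 3 left.
Still consistent: Bacillus anthracis, Lactobacillus acidophilus, Nocardia asteroides.

3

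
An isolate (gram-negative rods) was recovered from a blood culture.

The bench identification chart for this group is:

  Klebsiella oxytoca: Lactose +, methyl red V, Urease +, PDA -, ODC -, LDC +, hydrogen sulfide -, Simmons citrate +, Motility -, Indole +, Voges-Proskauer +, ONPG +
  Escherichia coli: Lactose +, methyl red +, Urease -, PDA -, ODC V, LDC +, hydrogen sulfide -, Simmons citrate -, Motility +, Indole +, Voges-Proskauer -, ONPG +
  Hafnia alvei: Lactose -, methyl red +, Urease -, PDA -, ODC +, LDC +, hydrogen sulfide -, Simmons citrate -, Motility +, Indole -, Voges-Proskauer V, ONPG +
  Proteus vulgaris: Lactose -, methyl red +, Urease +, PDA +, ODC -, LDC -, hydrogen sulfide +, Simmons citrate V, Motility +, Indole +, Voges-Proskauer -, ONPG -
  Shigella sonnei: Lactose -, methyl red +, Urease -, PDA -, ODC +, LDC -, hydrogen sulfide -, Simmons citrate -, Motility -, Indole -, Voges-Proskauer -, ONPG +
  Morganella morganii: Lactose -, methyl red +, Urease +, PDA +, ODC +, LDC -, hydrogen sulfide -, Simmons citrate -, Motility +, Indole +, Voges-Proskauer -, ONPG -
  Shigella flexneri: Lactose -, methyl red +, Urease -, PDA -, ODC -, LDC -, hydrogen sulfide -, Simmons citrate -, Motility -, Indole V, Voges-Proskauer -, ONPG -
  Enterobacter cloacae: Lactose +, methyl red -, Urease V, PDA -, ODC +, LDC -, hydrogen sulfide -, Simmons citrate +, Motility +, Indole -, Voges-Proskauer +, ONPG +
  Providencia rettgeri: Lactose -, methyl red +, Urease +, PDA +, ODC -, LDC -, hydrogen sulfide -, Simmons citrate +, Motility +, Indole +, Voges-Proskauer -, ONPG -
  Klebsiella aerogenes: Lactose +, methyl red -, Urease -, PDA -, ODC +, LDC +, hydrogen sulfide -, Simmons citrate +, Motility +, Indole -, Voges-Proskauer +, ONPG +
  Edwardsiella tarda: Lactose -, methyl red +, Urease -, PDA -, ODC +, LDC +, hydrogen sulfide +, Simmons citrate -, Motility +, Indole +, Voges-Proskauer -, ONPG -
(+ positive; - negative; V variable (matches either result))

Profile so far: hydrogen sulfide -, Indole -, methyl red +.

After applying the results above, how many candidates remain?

3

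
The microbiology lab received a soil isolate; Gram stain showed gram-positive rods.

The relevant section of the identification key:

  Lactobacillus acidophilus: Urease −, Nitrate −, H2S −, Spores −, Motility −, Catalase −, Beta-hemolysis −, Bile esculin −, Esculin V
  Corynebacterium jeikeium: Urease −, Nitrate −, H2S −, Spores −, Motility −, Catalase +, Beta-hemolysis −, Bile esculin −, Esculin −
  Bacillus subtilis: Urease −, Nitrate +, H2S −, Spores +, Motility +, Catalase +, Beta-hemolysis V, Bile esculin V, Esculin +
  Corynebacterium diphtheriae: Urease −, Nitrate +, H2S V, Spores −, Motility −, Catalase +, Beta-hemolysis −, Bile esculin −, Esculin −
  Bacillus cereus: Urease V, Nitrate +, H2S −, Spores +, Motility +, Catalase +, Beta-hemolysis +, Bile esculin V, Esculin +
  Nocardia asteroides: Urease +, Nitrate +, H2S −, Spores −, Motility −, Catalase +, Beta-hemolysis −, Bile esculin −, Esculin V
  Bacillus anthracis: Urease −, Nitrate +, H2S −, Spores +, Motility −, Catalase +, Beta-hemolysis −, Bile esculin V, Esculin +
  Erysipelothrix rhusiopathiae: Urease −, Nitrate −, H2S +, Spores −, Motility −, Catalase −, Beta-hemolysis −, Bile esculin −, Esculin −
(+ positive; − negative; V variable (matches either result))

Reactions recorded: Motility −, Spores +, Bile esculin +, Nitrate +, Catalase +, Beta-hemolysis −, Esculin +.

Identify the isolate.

Esculin +: excludes Corynebacterium jeikeium, Corynebacterium diphtheriae, Erysipelothrix rhusiopathiae — 5 left.
Catalase +: excludes Lactobacillus acidophilus — 4 left.
Spores +: excludes Nocardia asteroides — 3 left.
Motility −: excludes Bacillus subtilis, Bacillus cereus — 1 left.
Bile esculin +: the one remaining candidate is consistent.
Nitrate +: the one remaining candidate is consistent.
Beta-hemolysis −: the one remaining candidate is consistent.

Bacillus anthracis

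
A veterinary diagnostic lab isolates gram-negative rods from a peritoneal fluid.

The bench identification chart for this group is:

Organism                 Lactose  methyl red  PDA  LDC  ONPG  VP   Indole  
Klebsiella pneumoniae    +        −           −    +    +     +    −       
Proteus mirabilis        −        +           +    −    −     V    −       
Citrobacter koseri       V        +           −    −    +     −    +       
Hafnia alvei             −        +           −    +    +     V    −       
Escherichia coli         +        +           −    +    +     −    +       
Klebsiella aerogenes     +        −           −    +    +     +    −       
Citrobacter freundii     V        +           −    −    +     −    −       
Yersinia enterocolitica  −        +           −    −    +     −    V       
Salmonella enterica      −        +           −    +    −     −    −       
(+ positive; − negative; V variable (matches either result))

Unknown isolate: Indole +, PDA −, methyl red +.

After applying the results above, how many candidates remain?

3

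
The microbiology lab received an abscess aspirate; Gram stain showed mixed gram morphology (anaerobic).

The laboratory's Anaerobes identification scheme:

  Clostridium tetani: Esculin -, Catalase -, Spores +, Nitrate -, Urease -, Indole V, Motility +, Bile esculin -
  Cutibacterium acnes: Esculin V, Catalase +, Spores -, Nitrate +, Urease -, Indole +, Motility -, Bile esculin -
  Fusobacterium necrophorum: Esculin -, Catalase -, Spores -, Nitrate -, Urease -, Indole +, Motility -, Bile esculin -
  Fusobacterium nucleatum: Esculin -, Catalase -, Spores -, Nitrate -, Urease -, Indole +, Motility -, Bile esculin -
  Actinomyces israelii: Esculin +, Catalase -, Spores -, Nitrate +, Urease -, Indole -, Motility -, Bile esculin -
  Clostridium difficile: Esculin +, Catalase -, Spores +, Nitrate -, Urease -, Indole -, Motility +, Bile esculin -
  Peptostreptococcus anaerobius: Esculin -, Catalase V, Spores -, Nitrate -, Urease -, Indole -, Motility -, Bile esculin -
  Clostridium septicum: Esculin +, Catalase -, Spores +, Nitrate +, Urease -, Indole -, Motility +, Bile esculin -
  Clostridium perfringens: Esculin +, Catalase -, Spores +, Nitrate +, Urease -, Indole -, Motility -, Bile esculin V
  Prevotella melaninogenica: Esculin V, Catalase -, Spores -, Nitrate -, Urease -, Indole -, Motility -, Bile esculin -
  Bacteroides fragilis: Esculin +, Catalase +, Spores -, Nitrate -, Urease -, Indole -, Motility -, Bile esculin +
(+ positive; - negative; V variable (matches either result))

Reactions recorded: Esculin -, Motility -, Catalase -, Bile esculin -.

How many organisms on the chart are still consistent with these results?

Catalase -: excludes Cutibacterium acnes, Bacteroides fragilis — 9 left.
Bile esculin -: all 9 remaining candidates are consistent.
Motility -: excludes Clostridium tetani, Clostridium difficile, Clostridium septicum — 6 left.
Esculin -: excludes Actinomyces israelii, Clostridium perfringens — 4 left.
Still consistent: Fusobacterium necrophorum, Fusobacterium nucleatum, Peptostreptococcus anaerobius, Prevotella melaninogenica.

4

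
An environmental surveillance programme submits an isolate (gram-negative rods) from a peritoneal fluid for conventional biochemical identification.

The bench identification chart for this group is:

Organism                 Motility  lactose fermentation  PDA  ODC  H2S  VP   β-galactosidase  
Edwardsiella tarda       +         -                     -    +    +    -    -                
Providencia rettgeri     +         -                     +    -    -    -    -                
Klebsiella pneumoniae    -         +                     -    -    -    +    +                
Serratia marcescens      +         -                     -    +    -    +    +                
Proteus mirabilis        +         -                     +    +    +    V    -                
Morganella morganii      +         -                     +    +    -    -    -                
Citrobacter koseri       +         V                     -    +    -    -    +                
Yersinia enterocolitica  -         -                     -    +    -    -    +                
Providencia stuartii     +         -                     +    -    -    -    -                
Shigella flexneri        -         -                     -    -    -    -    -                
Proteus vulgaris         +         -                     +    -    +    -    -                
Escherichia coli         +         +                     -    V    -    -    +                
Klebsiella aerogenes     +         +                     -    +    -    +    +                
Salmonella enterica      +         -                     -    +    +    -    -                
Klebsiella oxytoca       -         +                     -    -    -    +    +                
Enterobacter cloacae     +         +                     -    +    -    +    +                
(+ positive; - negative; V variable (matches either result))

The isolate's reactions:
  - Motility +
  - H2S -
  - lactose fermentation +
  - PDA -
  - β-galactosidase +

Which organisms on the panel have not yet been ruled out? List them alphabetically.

Citrobacter koseri, Enterobacter cloacae, Escherichia coli, Klebsiella aerogenes

β-galactosidase +: excludes 8 organisms — 8 left.
lactose fermentation +: excludes Serratia marcescens, Yersinia enterocolitica — 6 left.
Motility +: excludes Klebsiella pneumoniae, Klebsiella oxytoca — 4 left.
H2S -: all 4 remaining candidates are consistent.
PDA -: all 4 remaining candidates are consistent.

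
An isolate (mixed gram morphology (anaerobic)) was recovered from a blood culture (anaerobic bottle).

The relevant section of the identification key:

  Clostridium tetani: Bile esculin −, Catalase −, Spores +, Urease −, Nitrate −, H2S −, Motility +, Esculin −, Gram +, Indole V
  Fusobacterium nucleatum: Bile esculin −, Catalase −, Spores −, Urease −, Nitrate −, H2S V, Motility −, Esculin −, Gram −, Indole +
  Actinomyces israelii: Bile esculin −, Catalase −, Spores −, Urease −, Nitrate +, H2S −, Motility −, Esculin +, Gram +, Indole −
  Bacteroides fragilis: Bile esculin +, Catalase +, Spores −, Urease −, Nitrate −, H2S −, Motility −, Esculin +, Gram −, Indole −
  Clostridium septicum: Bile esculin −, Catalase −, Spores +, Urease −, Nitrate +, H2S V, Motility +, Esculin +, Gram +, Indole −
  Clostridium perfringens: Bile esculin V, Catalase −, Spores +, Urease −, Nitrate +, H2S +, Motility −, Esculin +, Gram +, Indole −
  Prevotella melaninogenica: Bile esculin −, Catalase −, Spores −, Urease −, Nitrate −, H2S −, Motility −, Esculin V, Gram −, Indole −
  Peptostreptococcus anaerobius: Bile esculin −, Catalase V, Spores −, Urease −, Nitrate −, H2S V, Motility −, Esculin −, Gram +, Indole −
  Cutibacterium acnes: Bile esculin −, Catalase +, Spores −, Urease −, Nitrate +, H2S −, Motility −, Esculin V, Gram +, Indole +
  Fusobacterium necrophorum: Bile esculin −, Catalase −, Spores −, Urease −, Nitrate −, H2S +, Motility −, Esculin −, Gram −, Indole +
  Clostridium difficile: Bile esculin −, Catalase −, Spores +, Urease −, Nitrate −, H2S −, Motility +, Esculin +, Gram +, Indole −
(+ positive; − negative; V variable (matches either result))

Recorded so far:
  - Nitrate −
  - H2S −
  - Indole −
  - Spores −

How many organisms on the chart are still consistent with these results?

Indole −: excludes Fusobacterium nucleatum, Cutibacterium acnes, Fusobacterium necrophorum — 8 left.
Spores −: excludes Clostridium tetani, Clostridium septicum, Clostridium perfringens, Clostridium difficile — 4 left.
H2S −: all 4 remaining candidates are consistent.
Nitrate −: excludes Actinomyces israelii — 3 left.
Still consistent: Bacteroides fragilis, Peptostreptococcus anaerobius, Prevotella melaninogenica.

3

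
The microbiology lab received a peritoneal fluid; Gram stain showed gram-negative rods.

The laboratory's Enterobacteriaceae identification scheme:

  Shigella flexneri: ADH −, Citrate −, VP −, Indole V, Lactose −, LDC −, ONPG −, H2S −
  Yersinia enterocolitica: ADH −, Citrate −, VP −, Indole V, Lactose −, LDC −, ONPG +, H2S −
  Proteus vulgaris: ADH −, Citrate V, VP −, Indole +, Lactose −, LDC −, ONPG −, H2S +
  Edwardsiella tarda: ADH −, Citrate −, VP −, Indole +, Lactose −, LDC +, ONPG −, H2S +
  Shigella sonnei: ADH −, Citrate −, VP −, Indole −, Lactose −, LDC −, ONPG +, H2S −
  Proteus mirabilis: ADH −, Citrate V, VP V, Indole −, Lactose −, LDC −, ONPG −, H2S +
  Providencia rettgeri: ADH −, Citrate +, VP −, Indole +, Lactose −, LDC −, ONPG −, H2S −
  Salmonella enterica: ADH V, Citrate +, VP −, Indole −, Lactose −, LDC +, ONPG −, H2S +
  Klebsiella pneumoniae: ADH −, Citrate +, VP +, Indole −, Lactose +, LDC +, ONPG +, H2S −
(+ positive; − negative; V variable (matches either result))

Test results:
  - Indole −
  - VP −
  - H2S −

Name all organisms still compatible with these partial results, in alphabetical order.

Shigella flexneri, Shigella sonnei, Yersinia enterocolitica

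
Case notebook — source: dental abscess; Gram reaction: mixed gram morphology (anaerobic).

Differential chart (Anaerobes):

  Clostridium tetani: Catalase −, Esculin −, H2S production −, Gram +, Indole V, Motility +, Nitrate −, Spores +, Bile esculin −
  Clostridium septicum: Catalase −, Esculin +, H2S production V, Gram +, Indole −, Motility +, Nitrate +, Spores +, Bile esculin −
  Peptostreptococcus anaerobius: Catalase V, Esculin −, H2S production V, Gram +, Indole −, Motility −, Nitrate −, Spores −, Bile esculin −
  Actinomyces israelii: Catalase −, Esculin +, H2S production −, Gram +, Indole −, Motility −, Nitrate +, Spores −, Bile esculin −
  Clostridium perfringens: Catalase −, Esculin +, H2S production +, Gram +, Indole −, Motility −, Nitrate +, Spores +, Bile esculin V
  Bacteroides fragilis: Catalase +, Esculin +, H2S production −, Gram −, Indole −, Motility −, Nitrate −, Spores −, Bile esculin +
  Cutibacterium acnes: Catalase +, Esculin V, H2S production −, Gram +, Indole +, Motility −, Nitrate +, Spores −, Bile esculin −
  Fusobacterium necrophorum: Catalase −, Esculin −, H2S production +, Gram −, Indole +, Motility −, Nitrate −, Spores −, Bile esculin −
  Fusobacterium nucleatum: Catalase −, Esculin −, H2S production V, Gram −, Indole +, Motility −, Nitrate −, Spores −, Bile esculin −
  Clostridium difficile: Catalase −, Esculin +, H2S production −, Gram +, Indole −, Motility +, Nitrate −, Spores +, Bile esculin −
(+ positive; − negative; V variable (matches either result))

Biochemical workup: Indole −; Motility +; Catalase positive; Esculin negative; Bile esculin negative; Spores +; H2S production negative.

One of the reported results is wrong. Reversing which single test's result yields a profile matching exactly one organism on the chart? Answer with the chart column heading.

Catalase

As reported, no row in the chart matches all 7 reactions.
Reversing Indole → still no organism matches.
Reversing Esculin → still no organism matches.
Reversing Catalase (to −) → unique match: Clostridium tetani.
Reversing Spores → still no organism matches.
Reversing Bile esculin → still no organism matches.
Reversing H2S production → still no organism matches.
Reversing Motility → still no organism matches.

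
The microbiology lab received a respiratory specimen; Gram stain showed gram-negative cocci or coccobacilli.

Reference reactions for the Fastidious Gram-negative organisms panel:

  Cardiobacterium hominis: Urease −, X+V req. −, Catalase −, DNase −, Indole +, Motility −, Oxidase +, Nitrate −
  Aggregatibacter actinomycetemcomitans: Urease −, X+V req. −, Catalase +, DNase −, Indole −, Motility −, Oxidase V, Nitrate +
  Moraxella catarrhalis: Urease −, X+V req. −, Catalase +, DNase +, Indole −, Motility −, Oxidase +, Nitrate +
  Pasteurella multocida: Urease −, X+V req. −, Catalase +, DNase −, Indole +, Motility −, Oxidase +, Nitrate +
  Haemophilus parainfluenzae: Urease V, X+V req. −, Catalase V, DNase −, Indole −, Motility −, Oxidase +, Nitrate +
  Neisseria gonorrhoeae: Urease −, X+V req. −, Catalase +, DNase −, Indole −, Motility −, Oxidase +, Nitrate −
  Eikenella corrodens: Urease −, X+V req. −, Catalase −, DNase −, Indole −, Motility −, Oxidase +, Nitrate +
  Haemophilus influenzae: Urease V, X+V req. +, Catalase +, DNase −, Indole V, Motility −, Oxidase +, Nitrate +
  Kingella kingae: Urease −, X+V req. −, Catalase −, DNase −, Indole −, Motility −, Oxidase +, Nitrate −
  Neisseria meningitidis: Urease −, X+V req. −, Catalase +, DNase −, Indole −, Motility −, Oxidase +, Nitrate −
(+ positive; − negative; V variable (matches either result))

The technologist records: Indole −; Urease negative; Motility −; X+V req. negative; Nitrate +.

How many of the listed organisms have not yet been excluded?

Nitrate +: excludes Cardiobacterium hominis, Neisseria gonorrhoeae, Kingella kingae, Neisseria meningitidis — 6 left.
X+V req. −: excludes Haemophilus influenzae — 5 left.
Motility −: all 5 remaining candidates are consistent.
Urease −: all 5 remaining candidates are consistent.
Indole −: excludes Pasteurella multocida — 4 left.
Still consistent: Aggregatibacter actinomycetemcomitans, Eikenella corrodens, Haemophilus parainfluenzae, Moraxella catarrhalis.

4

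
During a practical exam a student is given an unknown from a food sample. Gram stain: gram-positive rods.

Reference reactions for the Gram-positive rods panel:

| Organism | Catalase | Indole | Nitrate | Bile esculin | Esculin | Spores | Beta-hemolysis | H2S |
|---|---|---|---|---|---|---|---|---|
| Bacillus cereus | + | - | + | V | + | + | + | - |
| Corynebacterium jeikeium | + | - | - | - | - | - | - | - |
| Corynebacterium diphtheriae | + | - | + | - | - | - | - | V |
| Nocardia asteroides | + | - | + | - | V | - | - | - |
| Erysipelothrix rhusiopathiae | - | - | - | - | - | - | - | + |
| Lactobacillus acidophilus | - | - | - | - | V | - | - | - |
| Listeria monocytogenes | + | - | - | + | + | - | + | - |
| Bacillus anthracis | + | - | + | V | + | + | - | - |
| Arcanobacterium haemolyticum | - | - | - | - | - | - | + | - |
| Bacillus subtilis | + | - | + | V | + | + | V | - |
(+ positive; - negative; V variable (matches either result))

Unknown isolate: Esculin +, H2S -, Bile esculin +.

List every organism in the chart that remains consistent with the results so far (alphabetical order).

Bacillus anthracis, Bacillus cereus, Bacillus subtilis, Listeria monocytogenes

Bile esculin +: excludes 6 organisms — 4 left.
Esculin +: all 4 remaining candidates are consistent.
H2S -: all 4 remaining candidates are consistent.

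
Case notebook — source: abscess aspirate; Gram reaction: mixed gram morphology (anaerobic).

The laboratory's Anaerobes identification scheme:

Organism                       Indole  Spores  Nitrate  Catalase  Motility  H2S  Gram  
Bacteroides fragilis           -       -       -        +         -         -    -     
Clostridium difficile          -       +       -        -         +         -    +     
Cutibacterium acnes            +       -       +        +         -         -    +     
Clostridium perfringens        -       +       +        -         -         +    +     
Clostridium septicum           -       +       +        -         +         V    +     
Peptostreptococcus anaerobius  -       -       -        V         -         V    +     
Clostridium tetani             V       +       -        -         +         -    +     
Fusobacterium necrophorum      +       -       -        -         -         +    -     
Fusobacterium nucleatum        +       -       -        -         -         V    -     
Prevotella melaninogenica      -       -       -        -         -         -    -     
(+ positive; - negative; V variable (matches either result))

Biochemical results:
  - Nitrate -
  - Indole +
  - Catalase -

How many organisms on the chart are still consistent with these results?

Nitrate -: excludes Cutibacterium acnes, Clostridium perfringens, Clostridium septicum — 7 left.
Indole +: excludes Bacteroides fragilis, Clostridium difficile, Peptostreptococcus anaerobius, Prevotella melaninogenica — 3 left.
Catalase -: all 3 remaining candidates are consistent.
Still consistent: Clostridium tetani, Fusobacterium necrophorum, Fusobacterium nucleatum.

3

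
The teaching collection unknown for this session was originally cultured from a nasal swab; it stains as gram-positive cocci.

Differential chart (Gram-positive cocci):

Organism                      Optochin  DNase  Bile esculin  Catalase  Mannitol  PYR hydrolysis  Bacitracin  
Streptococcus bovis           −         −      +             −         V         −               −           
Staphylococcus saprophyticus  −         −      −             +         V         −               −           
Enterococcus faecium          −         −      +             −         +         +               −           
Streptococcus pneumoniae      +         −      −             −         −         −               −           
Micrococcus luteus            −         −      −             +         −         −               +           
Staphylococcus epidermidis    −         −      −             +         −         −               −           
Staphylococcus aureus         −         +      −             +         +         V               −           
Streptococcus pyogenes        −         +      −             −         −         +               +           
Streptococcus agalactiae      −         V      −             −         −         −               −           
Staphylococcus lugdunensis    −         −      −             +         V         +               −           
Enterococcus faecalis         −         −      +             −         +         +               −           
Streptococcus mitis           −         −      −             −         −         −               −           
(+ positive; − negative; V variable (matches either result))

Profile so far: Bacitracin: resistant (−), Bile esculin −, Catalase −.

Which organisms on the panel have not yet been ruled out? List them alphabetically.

Bacitracin −: excludes Micrococcus luteus, Streptococcus pyogenes — 10 left.
Catalase −: excludes Staphylococcus saprophyticus, Staphylococcus epidermidis, Staphylococcus aureus, Staphylococcus lugdunensis — 6 left.
Bile esculin −: excludes Streptococcus bovis, Enterococcus faecium, Enterococcus faecalis — 3 left.

Streptococcus agalactiae, Streptococcus mitis, Streptococcus pneumoniae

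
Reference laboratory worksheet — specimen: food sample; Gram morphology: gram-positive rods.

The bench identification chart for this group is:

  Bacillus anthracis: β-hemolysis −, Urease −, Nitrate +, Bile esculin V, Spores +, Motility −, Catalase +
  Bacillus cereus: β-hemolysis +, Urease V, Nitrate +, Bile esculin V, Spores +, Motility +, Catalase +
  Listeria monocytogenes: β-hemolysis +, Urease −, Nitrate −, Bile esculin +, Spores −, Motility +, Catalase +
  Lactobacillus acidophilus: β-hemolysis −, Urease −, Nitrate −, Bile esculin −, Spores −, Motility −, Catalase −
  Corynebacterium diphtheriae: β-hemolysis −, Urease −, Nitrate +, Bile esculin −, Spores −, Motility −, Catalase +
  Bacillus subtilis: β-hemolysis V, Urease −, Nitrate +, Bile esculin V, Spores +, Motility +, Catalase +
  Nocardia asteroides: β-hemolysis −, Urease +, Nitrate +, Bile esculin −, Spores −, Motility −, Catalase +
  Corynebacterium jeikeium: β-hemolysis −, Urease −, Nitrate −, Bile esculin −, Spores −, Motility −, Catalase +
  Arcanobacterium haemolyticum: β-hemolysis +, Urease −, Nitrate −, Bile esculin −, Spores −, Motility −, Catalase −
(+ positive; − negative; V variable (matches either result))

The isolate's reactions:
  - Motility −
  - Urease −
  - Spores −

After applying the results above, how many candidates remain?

Spores −: excludes Bacillus anthracis, Bacillus cereus, Bacillus subtilis — 6 left.
Urease −: excludes Nocardia asteroides — 5 left.
Motility −: excludes Listeria monocytogenes — 4 left.
Still consistent: Arcanobacterium haemolyticum, Corynebacterium diphtheriae, Corynebacterium jeikeium, Lactobacillus acidophilus.

4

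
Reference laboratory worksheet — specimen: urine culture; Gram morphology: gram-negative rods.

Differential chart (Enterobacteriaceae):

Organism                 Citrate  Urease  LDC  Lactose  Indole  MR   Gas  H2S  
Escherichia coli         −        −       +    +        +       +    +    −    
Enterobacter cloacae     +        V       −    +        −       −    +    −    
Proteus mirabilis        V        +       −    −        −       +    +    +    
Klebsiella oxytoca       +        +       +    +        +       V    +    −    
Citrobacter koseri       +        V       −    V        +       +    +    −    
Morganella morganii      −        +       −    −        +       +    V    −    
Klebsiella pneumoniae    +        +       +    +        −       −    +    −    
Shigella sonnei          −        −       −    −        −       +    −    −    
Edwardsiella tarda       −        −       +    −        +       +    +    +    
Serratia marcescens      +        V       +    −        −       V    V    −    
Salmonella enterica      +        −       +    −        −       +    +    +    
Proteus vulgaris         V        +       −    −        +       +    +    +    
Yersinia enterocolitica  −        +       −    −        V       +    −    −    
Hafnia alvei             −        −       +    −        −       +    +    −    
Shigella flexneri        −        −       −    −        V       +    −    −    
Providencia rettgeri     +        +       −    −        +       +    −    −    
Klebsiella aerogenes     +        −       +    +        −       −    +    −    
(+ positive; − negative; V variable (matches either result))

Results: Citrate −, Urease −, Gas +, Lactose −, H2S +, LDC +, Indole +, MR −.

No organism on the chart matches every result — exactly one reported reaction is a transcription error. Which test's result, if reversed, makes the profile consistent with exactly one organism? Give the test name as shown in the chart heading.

MR

As reported, no row in the chart matches all 8 reactions.
Reversing Indole → still no organism matches.
Reversing MR (to +) → unique match: Edwardsiella tarda.
Reversing Gas → still no organism matches.
Reversing LDC → still no organism matches.
Reversing Citrate → still no organism matches.
Reversing Lactose → still no organism matches.
Reversing H2S → still no organism matches.
Reversing Urease → still no organism matches.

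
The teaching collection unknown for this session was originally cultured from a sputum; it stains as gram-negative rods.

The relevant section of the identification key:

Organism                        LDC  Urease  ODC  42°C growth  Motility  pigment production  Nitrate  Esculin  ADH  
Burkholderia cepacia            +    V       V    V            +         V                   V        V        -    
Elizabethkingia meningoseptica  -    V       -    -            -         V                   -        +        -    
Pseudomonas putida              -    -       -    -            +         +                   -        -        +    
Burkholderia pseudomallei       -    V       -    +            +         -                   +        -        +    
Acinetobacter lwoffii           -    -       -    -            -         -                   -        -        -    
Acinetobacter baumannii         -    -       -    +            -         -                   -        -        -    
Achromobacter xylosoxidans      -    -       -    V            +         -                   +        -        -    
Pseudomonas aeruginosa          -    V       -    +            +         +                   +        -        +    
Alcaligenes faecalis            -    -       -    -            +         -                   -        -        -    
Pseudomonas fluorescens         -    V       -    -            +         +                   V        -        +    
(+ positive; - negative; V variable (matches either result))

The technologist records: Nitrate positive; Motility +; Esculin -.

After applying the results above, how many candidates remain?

Esculin -: excludes Elizabethkingia meningoseptica — 9 left.
Nitrate +: excludes Pseudomonas putida, Acinetobacter lwoffii, Acinetobacter baumannii, Alcaligenes faecalis — 5 left.
Motility +: all 5 remaining candidates are consistent.
Still consistent: Achromobacter xylosoxidans, Burkholderia cepacia, Burkholderia pseudomallei, Pseudomonas aeruginosa, Pseudomonas fluorescens.

5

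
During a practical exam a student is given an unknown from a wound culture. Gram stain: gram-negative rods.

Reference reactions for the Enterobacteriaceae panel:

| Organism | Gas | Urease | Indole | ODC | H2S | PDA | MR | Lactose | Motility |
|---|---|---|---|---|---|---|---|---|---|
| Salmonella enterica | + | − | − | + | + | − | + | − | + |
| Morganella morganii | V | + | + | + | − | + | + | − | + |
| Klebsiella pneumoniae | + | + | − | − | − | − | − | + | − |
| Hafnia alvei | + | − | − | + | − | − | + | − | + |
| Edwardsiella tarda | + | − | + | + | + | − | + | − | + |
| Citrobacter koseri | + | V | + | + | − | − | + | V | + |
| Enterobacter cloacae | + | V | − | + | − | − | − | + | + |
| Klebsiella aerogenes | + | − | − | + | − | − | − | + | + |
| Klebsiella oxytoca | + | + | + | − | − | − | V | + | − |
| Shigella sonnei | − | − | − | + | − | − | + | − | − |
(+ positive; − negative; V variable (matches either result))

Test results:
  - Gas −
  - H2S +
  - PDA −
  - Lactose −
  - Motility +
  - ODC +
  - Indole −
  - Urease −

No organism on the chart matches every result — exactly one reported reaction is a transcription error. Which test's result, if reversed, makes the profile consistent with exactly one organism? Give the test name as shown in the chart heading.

As reported, no row in the chart matches all 8 reactions.
Reversing H2S → still no organism matches.
Reversing Indole → still no organism matches.
Reversing Gas (to +) → unique match: Salmonella enterica.
Reversing Urease → still no organism matches.
Reversing Lactose → still no organism matches.
Reversing PDA → still no organism matches.
Reversing ODC → still no organism matches.
Reversing Motility → still no organism matches.

Gas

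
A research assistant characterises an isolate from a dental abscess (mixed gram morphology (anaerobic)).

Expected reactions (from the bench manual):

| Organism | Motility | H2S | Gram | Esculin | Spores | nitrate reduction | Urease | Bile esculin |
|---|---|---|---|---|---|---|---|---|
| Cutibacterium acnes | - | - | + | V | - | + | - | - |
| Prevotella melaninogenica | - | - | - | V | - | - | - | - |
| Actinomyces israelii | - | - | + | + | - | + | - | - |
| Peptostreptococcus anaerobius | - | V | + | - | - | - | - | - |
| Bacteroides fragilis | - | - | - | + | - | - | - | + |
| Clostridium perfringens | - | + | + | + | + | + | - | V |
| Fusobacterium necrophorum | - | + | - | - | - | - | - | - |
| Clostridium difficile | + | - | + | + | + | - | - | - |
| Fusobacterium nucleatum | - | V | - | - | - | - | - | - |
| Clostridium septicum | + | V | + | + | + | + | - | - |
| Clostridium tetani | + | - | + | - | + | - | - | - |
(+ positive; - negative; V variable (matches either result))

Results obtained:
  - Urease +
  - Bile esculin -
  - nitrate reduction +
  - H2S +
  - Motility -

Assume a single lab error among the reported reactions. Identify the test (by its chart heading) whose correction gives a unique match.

Urease

As reported, no row in the chart matches all 5 reactions.
Reversing Motility → still no organism matches.
Reversing Urease (to -) → unique match: Clostridium perfringens.
Reversing nitrate reduction → still no organism matches.
Reversing Bile esculin → still no organism matches.
Reversing H2S → still no organism matches.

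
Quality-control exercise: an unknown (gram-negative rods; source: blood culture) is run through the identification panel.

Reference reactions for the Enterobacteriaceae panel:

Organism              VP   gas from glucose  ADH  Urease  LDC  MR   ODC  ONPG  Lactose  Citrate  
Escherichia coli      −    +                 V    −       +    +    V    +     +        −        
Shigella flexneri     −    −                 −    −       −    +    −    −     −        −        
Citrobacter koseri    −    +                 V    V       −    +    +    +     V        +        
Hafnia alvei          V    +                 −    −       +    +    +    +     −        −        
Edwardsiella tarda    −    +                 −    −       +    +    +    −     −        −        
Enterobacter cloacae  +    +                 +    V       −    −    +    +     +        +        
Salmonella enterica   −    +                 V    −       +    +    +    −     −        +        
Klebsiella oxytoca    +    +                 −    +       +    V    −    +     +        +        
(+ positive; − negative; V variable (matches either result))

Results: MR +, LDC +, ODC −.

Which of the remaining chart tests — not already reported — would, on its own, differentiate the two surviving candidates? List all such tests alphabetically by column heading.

MR +: excludes Enterobacter cloacae — 7 left.
LDC +: excludes Shigella flexneri, Citrobacter koseri — 5 left.
ODC −: excludes Hafnia alvei, Edwardsiella tarda, Salmonella enterica — 2 left.
Two candidates remain: Escherichia coli and Klebsiella oxytoca.
  VP: Escherichia coli −, Klebsiella oxytoca + — discriminates.
  gas from glucose: + vs + — same for both, does not separate.
  ADH: V vs − — variable for at least one, does not separate.
  Urease: Escherichia coli −, Klebsiella oxytoca + — discriminates.
  ONPG: + vs + — same for both, does not separate.
  Lactose: + vs + — same for both, does not separate.
  Citrate: Escherichia coli −, Klebsiella oxytoca + — discriminates.

Citrate, Urease, VP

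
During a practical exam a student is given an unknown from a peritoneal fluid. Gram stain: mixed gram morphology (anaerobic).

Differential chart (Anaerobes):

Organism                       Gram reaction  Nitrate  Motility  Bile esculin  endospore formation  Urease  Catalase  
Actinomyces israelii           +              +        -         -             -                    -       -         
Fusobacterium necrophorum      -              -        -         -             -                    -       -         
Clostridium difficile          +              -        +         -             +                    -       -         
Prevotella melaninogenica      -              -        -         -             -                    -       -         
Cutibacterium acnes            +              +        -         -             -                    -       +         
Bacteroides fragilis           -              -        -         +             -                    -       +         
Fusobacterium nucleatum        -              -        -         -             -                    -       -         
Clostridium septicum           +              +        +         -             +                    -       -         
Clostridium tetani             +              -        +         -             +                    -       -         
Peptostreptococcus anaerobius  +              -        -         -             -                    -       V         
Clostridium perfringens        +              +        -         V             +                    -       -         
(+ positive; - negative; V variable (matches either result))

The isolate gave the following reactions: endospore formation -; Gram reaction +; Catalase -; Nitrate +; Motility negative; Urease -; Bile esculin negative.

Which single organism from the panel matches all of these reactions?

Actinomyces israelii

Gram reaction +: excludes Fusobacterium necrophorum, Prevotella melaninogenica, Bacteroides fragilis, Fusobacterium nucleatum — 7 left.
Motility -: excludes Clostridium difficile, Clostridium septicum, Clostridium tetani — 4 left.
Catalase -: excludes Cutibacterium acnes — 3 left.
Nitrate +: excludes Peptostreptococcus anaerobius — 2 left.
endospore formation -: excludes Clostridium perfringens — 1 left.
Urease -: the one remaining candidate is consistent.
Bile esculin -: the one remaining candidate is consistent.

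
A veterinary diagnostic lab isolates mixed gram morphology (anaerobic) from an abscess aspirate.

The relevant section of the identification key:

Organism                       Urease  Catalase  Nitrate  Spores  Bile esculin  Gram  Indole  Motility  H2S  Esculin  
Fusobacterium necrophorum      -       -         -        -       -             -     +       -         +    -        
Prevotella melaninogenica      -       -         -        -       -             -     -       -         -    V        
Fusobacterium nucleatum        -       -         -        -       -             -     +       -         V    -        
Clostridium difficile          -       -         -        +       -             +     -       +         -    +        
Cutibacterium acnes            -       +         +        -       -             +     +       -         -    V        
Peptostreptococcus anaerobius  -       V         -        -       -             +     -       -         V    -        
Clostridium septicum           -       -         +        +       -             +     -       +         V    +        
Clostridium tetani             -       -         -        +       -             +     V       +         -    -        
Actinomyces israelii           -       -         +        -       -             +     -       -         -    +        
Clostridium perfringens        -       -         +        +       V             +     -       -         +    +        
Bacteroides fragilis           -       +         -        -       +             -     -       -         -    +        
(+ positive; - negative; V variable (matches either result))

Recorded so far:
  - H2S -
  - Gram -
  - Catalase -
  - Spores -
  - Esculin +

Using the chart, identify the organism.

Gram -: excludes 7 organisms — 4 left.
Spores -: all 4 remaining candidates are consistent.
Esculin +: excludes Fusobacterium necrophorum, Fusobacterium nucleatum — 2 left.
Catalase -: excludes Bacteroides fragilis — 1 left.
H2S -: the one remaining candidate is consistent.

Prevotella melaninogenica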